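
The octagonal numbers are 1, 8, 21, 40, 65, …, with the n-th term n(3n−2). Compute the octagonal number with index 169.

85345

The 169th octagonal number is n(3n−2) with n = 169.
169·(3·169 − 2) = 169·505 = 85345.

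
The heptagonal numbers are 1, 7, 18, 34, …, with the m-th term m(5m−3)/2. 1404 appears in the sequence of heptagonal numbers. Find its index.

24

Set n(5n−3)/2 = 1404, giving 5n² − 3n − 2808 = 0.
The discriminant is 9 + 40·1404 = 56169, and √56169 = 237.
So n = (3 + 237) / 10 = 240/10 = 24.
Check: 24·(5·24 − 3)/2 = 1404. ✓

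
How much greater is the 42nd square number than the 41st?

83

n² − (n−1)² = 2n − 1, so 42² − 41² = 2·42 − 1 = 83.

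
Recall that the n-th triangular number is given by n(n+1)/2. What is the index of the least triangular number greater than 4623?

96

Solve n(n+1)/2 > 4623 for integer n.
The largest n with value ≤ 4623 is 95 (since 4560 ≤ 4623 < 4656), so the first above is n = 96, value 4656.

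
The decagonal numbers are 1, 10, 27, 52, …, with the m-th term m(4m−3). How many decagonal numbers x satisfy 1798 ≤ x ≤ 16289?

The n-th decagonal number is n(4n−3).
Smallest index with value ≥ 1798: n = 22 (giving 1870).
Largest index with value ≤ 16289: n = 64 (giving 16192).
Indices 22 through 64: 43 terms.

43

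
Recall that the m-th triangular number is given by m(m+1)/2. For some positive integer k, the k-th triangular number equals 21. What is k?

Set n(n+1)/2 = 21, giving n² + n − 42 = 0.
So n = (-1 + 13) / 2 = 12/2 = 6.

6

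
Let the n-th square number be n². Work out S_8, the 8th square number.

64

8² = 64.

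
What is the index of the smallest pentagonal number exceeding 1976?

Solve n(3n−1)/2 > 1976 for integer n.
The largest n with value ≤ 1976 is 36 (since 1926 ≤ 1976 < 2035), so the first above is n = 37, value 2035.

37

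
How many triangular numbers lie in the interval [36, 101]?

The n-th triangular number is n(n+1)/2.
Smallest index with value ≥ 36: n = 8 (giving 36).
Largest index with value ≤ 101: n = 13 (giving 91).
Indices 8 through 13: 6 terms.

6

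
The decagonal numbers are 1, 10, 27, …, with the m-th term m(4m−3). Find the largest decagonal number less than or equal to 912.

Solve n(4n−3) ≤ 912 for integer n.
n = 15 gives 855 ≤ 912, while n = 16 gives 976 > 912; so the answer is 855.

855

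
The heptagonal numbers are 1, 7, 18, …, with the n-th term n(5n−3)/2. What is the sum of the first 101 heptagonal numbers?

Σ i(5i−3)/2 = (5Σi² − 3Σi) / 2 over i = 1..101.
Σi = 5151 and Σi² = 348551.
(5·348551 − 3·5151) / 2 = 1727302/2 = 863651.

863651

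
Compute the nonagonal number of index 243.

The 243rd nonagonal number is n(7n−5)/2 with n = 243.
243·(7·243 − 5)/2 = 243·1696/2 = 243·848 = 206064.

206064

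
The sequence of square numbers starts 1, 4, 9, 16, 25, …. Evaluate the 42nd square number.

1764

42² = 1764.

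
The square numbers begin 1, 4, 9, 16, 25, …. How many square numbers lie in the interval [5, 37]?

The n-th square number is n².
Smallest index with value ≥ 5: n = 3 (giving 9).
Largest index with value ≤ 37: n = 6 (giving 36).
Indices 3 through 6: 4 terms.

4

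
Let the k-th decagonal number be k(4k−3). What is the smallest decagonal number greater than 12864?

Solve n(4n−3) > 12864 for integer n.
The largest n with value ≤ 12864 is 57 (since 12825 ≤ 12864 < 13282), so the first above is n = 58, value 13282.

13282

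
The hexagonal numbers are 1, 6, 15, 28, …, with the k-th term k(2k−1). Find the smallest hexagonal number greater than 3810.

Solve n(2n−1) > 3810 for integer n.
The largest n with value ≤ 3810 is 43 (since 3655 ≤ 3810 < 3828), so the first above is n = 44, value 3828.

3828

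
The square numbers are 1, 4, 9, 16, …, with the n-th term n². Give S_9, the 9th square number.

The 9th square number is n² with n = 9.
9² = 81.

81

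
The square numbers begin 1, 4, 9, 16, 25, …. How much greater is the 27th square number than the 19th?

27² = 729 and 19² = 361.
Difference: 729 − 361 = 368.

368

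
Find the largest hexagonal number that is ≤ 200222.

199396

Solve n(2n−1) ≤ 200222 for integer n.
n = 316 gives 199396 ≤ 200222, while n = 317 gives 200661 > 200222; so the answer is 199396.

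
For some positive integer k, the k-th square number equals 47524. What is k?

We need n² = 47524, so n = √47524 = 218.
Check: 218² = 47524. ✓

218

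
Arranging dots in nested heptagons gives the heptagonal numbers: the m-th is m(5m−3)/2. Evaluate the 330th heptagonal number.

330·(5·330 − 3)/2 = 330·1647/2 = 271755.

271755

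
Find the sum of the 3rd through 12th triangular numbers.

Σ i(i+1)/2 = (Σi² + Σi) / 2 over i = 3..12.
Σi = 78 − 3 = 75 and Σi² = 650 − 5 = 645.
(1·645 + 1·75) / 2 = 720/2 = 360.

360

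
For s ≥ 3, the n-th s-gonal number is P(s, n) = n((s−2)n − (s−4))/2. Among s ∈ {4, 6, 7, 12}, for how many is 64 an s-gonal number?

2

s = 4: P(4, 8) = 64. ✓
s = 6: P(6, 5) = 45 and P(6, 6) = 66; 64 is not s-gonal.
s = 7: P(7, 5) = 55 and P(7, 6) = 81; 64 is not s-gonal.
s = 12: P(12, 4) = 64. ✓
Hits: s ∈ {4, 12} → 2.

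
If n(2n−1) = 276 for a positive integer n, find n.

Set n(2n−1) = 276, giving 2n² − n − 276 = 0.
The discriminant is 1 + 8·276 = 2209, and √2209 = 47.
So n = (1 + 47) / 4 = 48/4 = 12.

12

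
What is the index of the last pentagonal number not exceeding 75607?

Solve n(3n−1)/2 ≤ 75607 for integer n.
n = 224 gives 75152 ≤ 75607, while n = 225 gives 75825 > 75607; so the answer is index 224.

224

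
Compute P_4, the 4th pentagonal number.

The 4th pentagonal number is n(3n−1)/2 with n = 4.
4·(3·4 − 1)/2 = 4·11/2 = 22.

22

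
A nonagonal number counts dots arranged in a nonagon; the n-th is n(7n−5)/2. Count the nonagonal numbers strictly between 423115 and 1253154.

The n-th nonagonal number is n(7n−5)/2.
Smallest index with value > 423115: n = 349 (giving 425431).
Largest index with value < 1253154: n = 598 (giving 1250119).
Indices 349 through 598: 250 terms.

250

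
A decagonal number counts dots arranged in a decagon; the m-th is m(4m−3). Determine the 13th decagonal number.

637

The 13th decagonal number is n(4n−3) with n = 13.
13·(4·13 − 3) = 13·49 = 637.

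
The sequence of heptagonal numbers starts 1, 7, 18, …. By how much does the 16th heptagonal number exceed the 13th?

213

16·(5·16 − 3)/2 = 616 and 13·(5·13 − 3)/2 = 403.
Difference: 616 − 403 = 213.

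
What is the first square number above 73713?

Solve n² > 73713 for integer n.
The largest n with value ≤ 73713 is 271 (since 73441 ≤ 73713 < 73984), so the first above is n = 272, value 73984.

73984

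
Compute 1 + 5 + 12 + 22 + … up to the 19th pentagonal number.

Σ i(3i−1)/2 = (3Σi² − Σi) / 2 over i = 1..19.
Σi = 190 and Σi² = 2470.
(3·2470 − 1·190) / 2 = 7220/2 = 3610.

3610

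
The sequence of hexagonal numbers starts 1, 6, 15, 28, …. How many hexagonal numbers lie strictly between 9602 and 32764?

59

The n-th hexagonal number is n(2n−1).
Smallest index with value > 9602: n = 70 (giving 9730).
Largest index with value < 32764: n = 128 (giving 32640).
Indices 70 through 128: 59 terms.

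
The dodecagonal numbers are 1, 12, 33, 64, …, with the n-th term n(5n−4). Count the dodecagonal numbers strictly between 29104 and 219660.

The n-th dodecagonal number is n(5n−4).
Smallest index with value > 29104: n = 77 (giving 29337).
Largest index with value < 219660: n = 209 (giving 217569).
Indices 77 through 209: 133 terms.

133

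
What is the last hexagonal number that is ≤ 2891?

2850

Solve n(2n−1) ≤ 2891 for integer n.
n = 38 gives 2850 ≤ 2891, while n = 39 gives 3003 > 2891; so the answer is 2850.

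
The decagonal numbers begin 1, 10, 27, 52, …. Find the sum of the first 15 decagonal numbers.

Σ i(4i−3) = 4Σi² − 3Σi over i = 1..15.
Σi = 120 and Σi² = 1240.
4·1240 − 3·120 = 4600.

4600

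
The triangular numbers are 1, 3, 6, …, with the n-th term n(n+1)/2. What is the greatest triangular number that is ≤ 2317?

2278

Solve n(n+1)/2 ≤ 2317 for integer n.
n = 67 gives 2278 ≤ 2317, while n = 68 gives 2346 > 2317; so the answer is 2278.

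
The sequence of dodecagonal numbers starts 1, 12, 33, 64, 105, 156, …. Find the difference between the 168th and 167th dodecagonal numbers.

Consecutive dodecagonal numbers differ by 10n − 9: here 10·168 − 9 = 1671.

1671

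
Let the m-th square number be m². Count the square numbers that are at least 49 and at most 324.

12

The n-th square number is n².
Smallest index with value ≥ 49: n = 7 (giving 49).
Largest index with value ≤ 324: n = 18 (giving 324).
Indices 7 through 18: 12 terms.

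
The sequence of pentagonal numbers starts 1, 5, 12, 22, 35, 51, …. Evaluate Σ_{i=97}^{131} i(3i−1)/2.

685650

Σ i(3i−1)/2 = (3Σi² − Σi) / 2 over i = 97..131.
Σi = 8646 − 4656 = 3990 and Σi² = 757966 − 299536 = 458430.
(3·458430 − 1·3990) / 2 = 1371300/2 = 685650.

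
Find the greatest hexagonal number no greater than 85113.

84666

Solve n(2n−1) ≤ 85113 for integer n.
n = 206 gives 84666 ≤ 85113, while n = 207 gives 85491 > 85113; so the answer is 84666.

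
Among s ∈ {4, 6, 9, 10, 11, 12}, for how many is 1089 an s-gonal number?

s = 4: P(4, 33) = 1089. ✓
s = 6: P(6, 23) = 1035 and P(6, 24) = 1128; 1089 is not s-gonal.
s = 9: P(9, 18) = 1089. ✓
s = 10: P(10, 16) = 976 and P(10, 17) = 1105; 1089 is not s-gonal.
s = 11: P(11, 15) = 960 and P(11, 16) = 1096; 1089 is not s-gonal.
s = 12: P(12, 15) = 1065 and P(12, 16) = 1216; 1089 is not s-gonal.
Hits: s ∈ {4, 9} → 2.

2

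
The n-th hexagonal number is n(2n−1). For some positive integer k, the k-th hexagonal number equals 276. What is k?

Set n(2n−1) = 276, giving 2n² − n − 276 = 0.
So n = (1 + 47) / 4 = 48/4 = 12.

12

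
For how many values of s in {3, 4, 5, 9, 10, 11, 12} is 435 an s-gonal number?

s = 3: P(3, 29) = 435. ✓
s = 4: P(4, 20) = 400 and P(4, 21) = 441; 435 is not s-gonal.
s = 5: P(5, 17) = 425 and P(5, 18) = 477; 435 is not s-gonal.
s = 9: P(9, 11) = 396 and P(9, 12) = 474; 435 is not s-gonal.
s = 10: P(10, 10) = 370 and P(10, 11) = 451; 435 is not s-gonal.
s = 11: P(11, 10) = 415 and P(11, 11) = 506; 435 is not s-gonal.
s = 12: P(12, 9) = 369 and P(12, 10) = 460; 435 is not s-gonal.
Hits: s ∈ {3} → 1.

1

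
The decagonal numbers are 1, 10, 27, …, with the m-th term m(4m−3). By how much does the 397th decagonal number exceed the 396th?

Consecutive decagonal numbers differ by 8n − 7: here 8·397 − 7 = 3169.

3169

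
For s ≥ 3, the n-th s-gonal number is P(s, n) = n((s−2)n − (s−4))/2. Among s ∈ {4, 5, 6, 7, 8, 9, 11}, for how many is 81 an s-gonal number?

2

s = 4: P(4, 9) = 81. ✓
s = 5: P(5, 7) = 70 and P(5, 8) = 92; 81 is not s-gonal.
s = 6: P(6, 6) = 66 and P(6, 7) = 91; 81 is not s-gonal.
s = 7: P(7, 6) = 81. ✓
s = 8: P(8, 5) = 65 and P(8, 6) = 96; 81 is not s-gonal.
s = 9: P(9, 5) = 75 and P(9, 6) = 111; 81 is not s-gonal.
s = 11: P(11, 4) = 58 and P(11, 5) = 95; 81 is not s-gonal.
Hits: s ∈ {4, 7} → 2.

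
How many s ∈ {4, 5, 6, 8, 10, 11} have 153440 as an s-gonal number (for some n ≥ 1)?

1

s = 4: P(4, 391) = 152881 and P(4, 392) = 153664; 153440 is not s-gonal.
s = 5: P(5, 320) = 153440. ✓
s = 6: P(6, 277) = 153181 and P(6, 278) = 154290; 153440 is not s-gonal.
s = 8: P(8, 226) = 152776 and P(8, 227) = 154133; 153440 is not s-gonal.
s = 10: P(10, 196) = 153076 and P(10, 197) = 154645; 153440 is not s-gonal.
s = 11: P(11, 185) = 153365 and P(11, 186) = 155031; 153440 is not s-gonal.
Hits: s ∈ {5} → 1.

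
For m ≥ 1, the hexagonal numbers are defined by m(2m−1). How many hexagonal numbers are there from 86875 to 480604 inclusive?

The n-th hexagonal number is n(2n−1).
Smallest index with value ≥ 86875: n = 209 (giving 87153).
Largest index with value ≤ 480604: n = 490 (giving 479710).
Indices 209 through 490: 282 terms.

282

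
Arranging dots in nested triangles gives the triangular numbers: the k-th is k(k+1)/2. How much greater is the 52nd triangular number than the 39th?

52·53/2 = 1378 and 39·40/2 = 780.
Difference: 1378 − 780 = 598.

598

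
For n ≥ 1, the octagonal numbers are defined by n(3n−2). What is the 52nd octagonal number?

8008

The 52nd octagonal number is n(3n−2) with n = 52.
52·(3·52 − 2) = 52·154 = 8008.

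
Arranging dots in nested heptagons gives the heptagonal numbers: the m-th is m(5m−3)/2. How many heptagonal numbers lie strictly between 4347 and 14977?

35

The n-th heptagonal number is n(5n−3)/2.
Smallest index with value > 4347: n = 43 (giving 4558).
Largest index with value < 14977: n = 77 (giving 14707).
Indices 43 through 77: 35 terms.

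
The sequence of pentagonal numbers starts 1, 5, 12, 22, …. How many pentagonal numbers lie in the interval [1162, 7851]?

45

The n-th pentagonal number is n(3n−1)/2.
Smallest index with value ≥ 1162: n = 28 (giving 1162).
Largest index with value ≤ 7851: n = 72 (giving 7740).
Indices 28 through 72: 45 terms.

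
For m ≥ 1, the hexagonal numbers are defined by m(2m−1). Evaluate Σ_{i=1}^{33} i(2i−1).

Σ i(2i−1) = 2Σi² − Σi over i = 1..33.
Σi = 561 and Σi² = 12529.
2·12529 − 1·561 = 24497.

24497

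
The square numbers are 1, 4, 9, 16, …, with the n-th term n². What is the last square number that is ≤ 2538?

2500

Solve n² ≤ 2538 for integer n.
n = 50 gives 2500 ≤ 2538, while n = 51 gives 2601 > 2538; so the answer is 2500.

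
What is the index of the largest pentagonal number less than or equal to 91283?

246

Solve n(3n−1)/2 ≤ 91283 for integer n.
n = 246 gives 90651 ≤ 91283, while n = 247 gives 91390 > 91283; so the answer is index 246.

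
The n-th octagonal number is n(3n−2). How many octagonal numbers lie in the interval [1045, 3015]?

14

The n-th octagonal number is n(3n−2).
Smallest index with value ≥ 1045: n = 19 (giving 1045).
Largest index with value ≤ 3015: n = 32 (giving 3008).
Indices 19 through 32: 14 terms.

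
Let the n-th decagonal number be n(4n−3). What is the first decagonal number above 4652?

Solve n(4n−3) > 4652 for integer n.
The largest n with value ≤ 4652 is 34 (since 4522 ≤ 4652 < 4795), so the first above is n = 35, value 4795.

4795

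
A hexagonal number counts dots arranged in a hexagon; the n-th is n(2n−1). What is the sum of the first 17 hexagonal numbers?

Σ i(2i−1) = 2Σi² − Σi over i = 1..17.
Σi = 153 and Σi² = 1785.
2·1785 − 1·153 = 3417.

3417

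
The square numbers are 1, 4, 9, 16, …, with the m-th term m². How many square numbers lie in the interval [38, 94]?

The n-th square number is n².
Smallest index with value ≥ 38: n = 7 (giving 49).
Largest index with value ≤ 94: n = 9 (giving 81).
Indices 7 through 9: 3 terms.

3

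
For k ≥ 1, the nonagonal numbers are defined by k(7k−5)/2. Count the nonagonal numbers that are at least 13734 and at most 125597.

The n-th nonagonal number is n(7n−5)/2.
Smallest index with value ≥ 13734: n = 63 (giving 13734).
Largest index with value ≤ 125597: n = 189 (giving 124551).
Indices 63 through 189: 127 terms.

127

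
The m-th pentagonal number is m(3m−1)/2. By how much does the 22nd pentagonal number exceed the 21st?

Consecutive pentagonal numbers differ by 3n − 2: here 3·22 − 2 = 64.

64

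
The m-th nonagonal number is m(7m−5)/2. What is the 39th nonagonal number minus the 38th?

267

Consecutive nonagonal numbers differ by 7n − 6: here 7·39 − 6 = 267.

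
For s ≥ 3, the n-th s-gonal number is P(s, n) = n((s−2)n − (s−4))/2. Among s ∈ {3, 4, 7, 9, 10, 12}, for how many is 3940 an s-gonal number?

1

s = 3: P(3, 88) = 3916 and P(3, 89) = 4005; 3940 is not s-gonal.
s = 4: P(4, 62) = 3844 and P(4, 63) = 3969; 3940 is not s-gonal.
s = 7: P(7, 40) = 3940. ✓
s = 9: P(9, 33) = 3729 and P(9, 34) = 3961; 3940 is not s-gonal.
s = 10: P(10, 31) = 3751 and P(10, 32) = 4000; 3940 is not s-gonal.
s = 12: P(12, 28) = 3808 and P(12, 29) = 4089; 3940 is not s-gonal.
Hits: s ∈ {7} → 1.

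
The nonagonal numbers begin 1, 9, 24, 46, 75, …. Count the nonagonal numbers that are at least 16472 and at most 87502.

The n-th nonagonal number is n(7n−5)/2.
Smallest index with value ≥ 16472: n = 69 (giving 16491).
Largest index with value ≤ 87502: n = 158 (giving 86979).
Indices 69 through 158: 90 terms.

90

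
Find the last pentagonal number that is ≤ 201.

176

Solve n(3n−1)/2 ≤ 201 for integer n.
n = 11 gives 176 ≤ 201, while n = 12 gives 210 > 201; so the answer is 176.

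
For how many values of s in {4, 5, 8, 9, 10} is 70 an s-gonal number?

1

s = 4: P(4, 8) = 64 and P(4, 9) = 81; 70 is not s-gonal.
s = 5: P(5, 7) = 70. ✓
s = 8: P(8, 5) = 65 and P(8, 6) = 96; 70 is not s-gonal.
s = 9: P(9, 4) = 46 and P(9, 5) = 75; 70 is not s-gonal.
s = 10: P(10, 4) = 52 and P(10, 5) = 85; 70 is not s-gonal.
Hits: s ∈ {5} → 1.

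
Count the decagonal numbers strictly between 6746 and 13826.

The n-th decagonal number is n(4n−3).
Smallest index with value > 6746: n = 42 (giving 6930).
Largest index with value < 13826: n = 59 (giving 13747).
Indices 42 through 59: 18 terms.

18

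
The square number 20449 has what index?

We need n² = 20449, so n = √20449 = 143.

143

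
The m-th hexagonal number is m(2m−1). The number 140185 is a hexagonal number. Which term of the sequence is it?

Set n(2n−1) = 140185, giving 2n² − n − 140185 = 0.
The discriminant is 1 + 8·140185 = 1121481, and √1121481 = 1059.
So n = (1 + 1059) / 4 = 1060/4 = 265.

265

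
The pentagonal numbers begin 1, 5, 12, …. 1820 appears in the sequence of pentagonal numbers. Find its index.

Set n(3n−1)/2 = 1820, giving 3n² − n − 3640 = 0.
The discriminant is 1 + 24·1820 = 43681, and √43681 = 209.
So n = (1 + 209) / 6 = 210/6 = 35.
Check: 35·(3·35 − 1)/2 = 1820. ✓

35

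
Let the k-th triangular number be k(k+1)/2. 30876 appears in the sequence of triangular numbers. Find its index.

248

Set n(n+1)/2 = 30876, giving n² + n − 61752 = 0.
So n = (-1 + 497) / 2 = 496/2 = 248.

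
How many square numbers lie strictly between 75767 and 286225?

259

The n-th square number is n².
Smallest index with value > 75767: n = 276 (giving 76176).
Largest index with value < 286225: n = 534 (giving 285156).
Indices 276 through 534: 259 terms.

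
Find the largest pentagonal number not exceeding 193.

176

Solve n(3n−1)/2 ≤ 193 for integer n.
n = 11 gives 176 ≤ 193, while n = 12 gives 210 > 193; so the answer is 176.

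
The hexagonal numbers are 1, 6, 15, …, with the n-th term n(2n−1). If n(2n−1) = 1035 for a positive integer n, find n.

Set n(2n−1) = 1035, giving 2n² − n − 1035 = 0.
So n = (1 + 91) / 4 = 92/4 = 23.

23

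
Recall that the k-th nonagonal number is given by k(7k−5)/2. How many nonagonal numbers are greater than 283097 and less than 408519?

57

The n-th nonagonal number is n(7n−5)/2.
Smallest index with value > 283097: n = 285 (giving 283575).
Largest index with value < 408519: n = 341 (giving 406131).
Indices 285 through 341: 57 terms.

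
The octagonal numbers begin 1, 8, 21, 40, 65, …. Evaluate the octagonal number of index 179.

The 179th octagonal number is n(3n−2) with n = 179.
179·(3·179 − 2) = 179·535 = 95765.

95765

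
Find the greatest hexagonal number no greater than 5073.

4950

Solve n(2n−1) ≤ 5073 for integer n.
n = 50 gives 4950 ≤ 5073, while n = 51 gives 5151 > 5073; so the answer is 4950.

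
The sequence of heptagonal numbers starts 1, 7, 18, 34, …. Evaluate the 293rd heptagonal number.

The 293rd heptagonal number is n(5n−3)/2 with n = 293.
293·(5·293 − 3)/2 = 293·1462/2 = 293·731 = 214183.

214183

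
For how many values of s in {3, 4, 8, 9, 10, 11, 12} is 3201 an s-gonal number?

s = 3: P(3, 79) = 3160 and P(3, 80) = 3240; 3201 is not s-gonal.
s = 4: P(4, 56) = 3136 and P(4, 57) = 3249; 3201 is not s-gonal.
s = 8: P(8, 33) = 3201. ✓
s = 9: P(9, 30) = 3075 and P(9, 31) = 3286; 3201 is not s-gonal.
s = 10: P(10, 28) = 3052 and P(10, 29) = 3277; 3201 is not s-gonal.
s = 11: P(11, 27) = 3186 and P(11, 28) = 3430; 3201 is not s-gonal.
s = 12: P(12, 25) = 3025 and P(12, 26) = 3276; 3201 is not s-gonal.
Hits: s ∈ {8} → 1.

1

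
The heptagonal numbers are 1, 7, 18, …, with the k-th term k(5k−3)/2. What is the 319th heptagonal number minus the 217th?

136527

319·(5·319 − 3)/2 = 253924 and 217·(5·217 − 3)/2 = 117397.
Difference: 253924 − 117397 = 136527.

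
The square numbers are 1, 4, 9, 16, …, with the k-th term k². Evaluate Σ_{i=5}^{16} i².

1466

Σ_{i=5}^{16} i² = 1496 − 30 = 1466.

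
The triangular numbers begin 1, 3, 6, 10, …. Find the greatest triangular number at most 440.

435

Solve n(n+1)/2 ≤ 440 for integer n.
n = 29 gives 435 ≤ 440, while n = 30 gives 465 > 440; so the answer is 435.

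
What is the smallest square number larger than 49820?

50176

Solve n² > 49820 for integer n.
The largest n with value ≤ 49820 is 223 (since 49729 ≤ 49820 < 50176), so the first above is n = 224, value 50176.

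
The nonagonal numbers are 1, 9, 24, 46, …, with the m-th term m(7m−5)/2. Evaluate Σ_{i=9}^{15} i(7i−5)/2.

3416

Σ i(7i−5)/2 = (7Σi² − 5Σi) / 2 over i = 9..15.
Σi = 120 − 36 = 84 and Σi² = 1240 − 204 = 1036.
(7·1036 − 5·84) / 2 = 6832/2 = 3416.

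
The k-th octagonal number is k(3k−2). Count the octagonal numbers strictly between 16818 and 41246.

42

The n-th octagonal number is n(3n−2).
Smallest index with value > 16818: n = 76 (giving 17176).
Largest index with value < 41246: n = 117 (giving 40833).
Indices 76 through 117: 42 terms.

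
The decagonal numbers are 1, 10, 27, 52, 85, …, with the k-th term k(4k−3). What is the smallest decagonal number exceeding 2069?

Solve n(4n−3) > 2069 for integer n.
The largest n with value ≤ 2069 is 23 (since 2047 ≤ 2069 < 2232), so the first above is n = 24, value 2232.

2232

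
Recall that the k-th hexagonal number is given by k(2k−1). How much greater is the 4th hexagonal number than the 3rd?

Consecutive hexagonal numbers differ by 4n − 3: here 4·4 − 3 = 13.

13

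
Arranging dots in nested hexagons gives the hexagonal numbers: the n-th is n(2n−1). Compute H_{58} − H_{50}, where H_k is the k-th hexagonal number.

58·(2·58 − 1) = 6670 and 50·(2·50 − 1) = 4950.
Difference: 6670 − 4950 = 1720.

1720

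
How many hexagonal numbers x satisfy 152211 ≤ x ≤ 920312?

The n-th hexagonal number is n(2n−1).
Smallest index with value ≥ 152211: n = 277 (giving 153181).
Largest index with value ≤ 920312: n = 678 (giving 918690).
Indices 277 through 678: 402 terms.

402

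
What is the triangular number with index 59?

The 59th triangular number is n(n+1)/2 with n = 59.
59·60/2 = 3540/2 = 1770.

1770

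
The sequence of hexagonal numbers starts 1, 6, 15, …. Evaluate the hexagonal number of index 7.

91

The 7th hexagonal number is n(2n−1) with n = 7.
7·(2·7 − 1) = 7·13 = 91.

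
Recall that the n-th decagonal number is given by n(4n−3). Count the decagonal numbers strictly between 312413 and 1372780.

The n-th decagonal number is n(4n−3).
Smallest index with value > 312413: n = 280 (giving 312760).
Largest index with value < 1372780: n = 586 (giving 1371826).
Indices 280 through 586: 307 terms.

307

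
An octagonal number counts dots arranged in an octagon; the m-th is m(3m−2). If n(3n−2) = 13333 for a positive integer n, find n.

Set n(3n−2) = 13333, giving 3n² − 2n − 13333 = 0.
So n = (2 + 400) / 6 = 402/6 = 67.
Check: 67·(3·67 − 2) = 13333. ✓

67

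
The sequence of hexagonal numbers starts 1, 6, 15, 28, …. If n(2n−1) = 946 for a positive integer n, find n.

22

Set n(2n−1) = 946, giving 2n² − n − 946 = 0.
The discriminant is 1 + 8·946 = 7569, and √7569 = 87.
So n = (1 + 87) / 4 = 88/4 = 22.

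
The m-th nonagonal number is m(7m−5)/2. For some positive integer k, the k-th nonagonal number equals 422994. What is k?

Set n(7n−5)/2 = 422994, giving 7n² − 5n − 845988 = 0.
The discriminant is 25 + 56·422994 = 23687689, and √23687689 = 4867.
So n = (5 + 4867) / 14 = 4872/14 = 348.

348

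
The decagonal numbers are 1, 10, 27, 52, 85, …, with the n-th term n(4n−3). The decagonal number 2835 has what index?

Set n(4n−3) = 2835, giving 4n² − 3n − 2835 = 0.
The discriminant is 9 + 16·2835 = 45369, and √45369 = 213.
So n = (3 + 213) / 8 = 216/8 = 27.

27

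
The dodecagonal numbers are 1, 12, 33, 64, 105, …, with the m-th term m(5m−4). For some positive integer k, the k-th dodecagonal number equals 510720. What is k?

320

Set n(5n−4) = 510720, giving 5n² − 4n − 510720 = 0.
So n = (4 + 3196) / 10 = 3200/10 = 320.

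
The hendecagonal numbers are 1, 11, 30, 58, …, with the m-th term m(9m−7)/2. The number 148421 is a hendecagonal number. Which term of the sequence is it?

182

Set n(9n−7)/2 = 148421, giving 9n² − 7n − 296842 = 0.
The discriminant is 49 + 72·148421 = 10686361, and √10686361 = 3269.
So n = (7 + 3269) / 18 = 3276/18 = 182.
Check: 182·(9·182 − 7)/2 = 148421. ✓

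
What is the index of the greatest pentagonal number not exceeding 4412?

Solve n(3n−1)/2 ≤ 4412 for integer n.
n = 54 gives 4347 ≤ 4412, while n = 55 gives 4510 > 4412; so the answer is index 54.

54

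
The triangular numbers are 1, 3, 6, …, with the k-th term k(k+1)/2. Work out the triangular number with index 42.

42·43/2 = 1806/2 = 903.

903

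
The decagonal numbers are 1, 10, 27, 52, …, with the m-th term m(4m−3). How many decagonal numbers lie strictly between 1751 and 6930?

20

The n-th decagonal number is n(4n−3).
Smallest index with value > 1751: n = 22 (giving 1870).
Largest index with value < 6930: n = 41 (giving 6601).
Indices 22 through 41: 20 terms.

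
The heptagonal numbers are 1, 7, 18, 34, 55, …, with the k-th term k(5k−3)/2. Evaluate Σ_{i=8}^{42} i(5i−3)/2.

Σ i(5i−3)/2 = (5Σi² − 3Σi) / 2 over i = 8..42.
Σi = 903 − 28 = 875 and Σi² = 25585 − 140 = 25445.
(5·25445 − 3·875) / 2 = 124600/2 = 62300.

62300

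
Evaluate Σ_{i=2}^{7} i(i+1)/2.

83

Σ i(i+1)/2 = (Σi² + Σi) / 2 over i = 2..7.
Σi = 28 − 1 = 27 and Σi² = 140 − 1 = 139.
(1·139 + 1·27) / 2 = 166/2 = 83.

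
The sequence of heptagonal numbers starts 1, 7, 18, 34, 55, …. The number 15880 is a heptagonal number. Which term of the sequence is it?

80

Set n(5n−3)/2 = 15880, giving 5n² − 3n − 31760 = 0.
The discriminant is 9 + 40·15880 = 635209, and √635209 = 797.
So n = (3 + 797) / 10 = 800/10 = 80.
Check: 80·(5·80 − 3)/2 = 15880. ✓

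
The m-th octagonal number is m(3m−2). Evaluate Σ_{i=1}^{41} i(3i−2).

Σ i(3i−2) = 3Σi² − 2Σi over i = 1..41.
Σi = 861 and Σi² = 23821.
3·23821 − 2·861 = 69741.

69741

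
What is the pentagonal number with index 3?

The 3rd pentagonal number is n(3n−1)/2 with n = 3.
3·(3·3 − 1)/2 = 3·8/2 = 3·4 = 12.

12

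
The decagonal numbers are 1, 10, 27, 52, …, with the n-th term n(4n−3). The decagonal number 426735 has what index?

327

Set n(4n−3) = 426735, giving 4n² − 3n − 426735 = 0.
The discriminant is 9 + 16·426735 = 6827769, and √6827769 = 2613.
So n = (3 + 2613) / 8 = 2616/8 = 327.
Check: 327·(4·327 − 3) = 426735. ✓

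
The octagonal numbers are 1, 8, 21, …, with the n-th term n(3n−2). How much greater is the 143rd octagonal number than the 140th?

2541

143·(3·143 − 2) = 61061 and 140·(3·140 − 2) = 58520.
Difference: 61061 − 58520 = 2541.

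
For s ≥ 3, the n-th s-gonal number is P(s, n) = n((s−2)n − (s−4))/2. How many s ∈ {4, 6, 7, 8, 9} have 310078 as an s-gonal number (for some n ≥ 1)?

s = 4: P(4, 556) = 309136 and P(4, 557) = 310249; 310078 is not s-gonal.
s = 6: P(6, 394) = 310078. ✓
s = 7: P(7, 352) = 309232 and P(7, 353) = 310993; 310078 is not s-gonal.
s = 8: P(8, 321) = 308481 and P(8, 322) = 310408; 310078 is not s-gonal.
s = 9: P(9, 298) = 310069 and P(9, 299) = 312156; 310078 is not s-gonal.
Hits: s ∈ {6} → 1.

1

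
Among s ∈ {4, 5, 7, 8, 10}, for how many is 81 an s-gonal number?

s = 4: P(4, 9) = 81. ✓
s = 5: P(5, 7) = 70 and P(5, 8) = 92; 81 is not s-gonal.
s = 7: P(7, 6) = 81. ✓
s = 8: P(8, 5) = 65 and P(8, 6) = 96; 81 is not s-gonal.
s = 10: P(10, 4) = 52 and P(10, 5) = 85; 81 is not s-gonal.
Hits: s ∈ {4, 7} → 2.

2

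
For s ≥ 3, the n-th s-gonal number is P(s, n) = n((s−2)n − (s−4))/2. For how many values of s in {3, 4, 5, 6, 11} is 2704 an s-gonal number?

1

s = 3: P(3, 73) = 2701 and P(3, 74) = 2775; 2704 is not s-gonal.
s = 4: P(4, 52) = 2704. ✓
s = 5: P(5, 42) = 2625 and P(5, 43) = 2752; 2704 is not s-gonal.
s = 6: P(6, 37) = 2701 and P(6, 38) = 2850; 2704 is not s-gonal.
s = 11: P(11, 24) = 2508 and P(11, 25) = 2725; 2704 is not s-gonal.
Hits: s ∈ {4} → 1.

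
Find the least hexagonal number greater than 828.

Solve n(2n−1) > 828 for integer n.
The largest n with value ≤ 828 is 20 (since 780 ≤ 828 < 861), so the first above is n = 21, value 861.

861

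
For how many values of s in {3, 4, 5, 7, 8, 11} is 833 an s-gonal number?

s = 3: P(3, 40) = 820 and P(3, 41) = 861; 833 is not s-gonal.
s = 4: P(4, 28) = 784 and P(4, 29) = 841; 833 is not s-gonal.
s = 5: P(5, 23) = 782 and P(5, 24) = 852; 833 is not s-gonal.
s = 7: P(7, 18) = 783 and P(7, 19) = 874; 833 is not s-gonal.
s = 8: P(8, 17) = 833. ✓
s = 11: P(11, 14) = 833. ✓
Hits: s ∈ {8, 11} → 2.

2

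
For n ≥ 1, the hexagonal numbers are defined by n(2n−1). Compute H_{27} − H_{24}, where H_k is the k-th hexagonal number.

303

27·(2·27 − 1) = 1431 and 24·(2·24 − 1) = 1128.
Difference: 1431 − 1128 = 303.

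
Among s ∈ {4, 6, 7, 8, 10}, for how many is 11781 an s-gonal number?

2

s = 4: P(4, 108) = 11664 and P(4, 109) = 11881; 11781 is not s-gonal.
s = 6: P(6, 77) = 11781. ✓
s = 7: P(7, 68) = 11458 and P(7, 69) = 11799; 11781 is not s-gonal.
s = 8: P(8, 63) = 11781. ✓
s = 10: P(10, 54) = 11502 and P(10, 55) = 11935; 11781 is not s-gonal.
Hits: s ∈ {6, 8} → 2.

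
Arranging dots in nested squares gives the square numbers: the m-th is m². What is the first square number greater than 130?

144

Solve n² > 130 for integer n.
The largest n with value ≤ 130 is 11 (since 121 ≤ 130 < 144), so the first above is n = 12, value 144.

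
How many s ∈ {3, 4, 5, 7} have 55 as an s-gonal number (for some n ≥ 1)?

s = 3: P(3, 10) = 55. ✓
s = 4: P(4, 7) = 49 and P(4, 8) = 64; 55 is not s-gonal.
s = 5: P(5, 6) = 51 and P(5, 7) = 70; 55 is not s-gonal.
s = 7: P(7, 5) = 55. ✓
Hits: s ∈ {3, 7} → 2.

2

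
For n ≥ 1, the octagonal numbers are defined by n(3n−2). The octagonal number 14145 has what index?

69

Set n(3n−2) = 14145, giving 3n² − 2n − 14145 = 0.
The discriminant is 4 + 12·14145 = 169744, and √169744 = 412.
So n = (2 + 412) / 6 = 414/6 = 69.
Check: 69·(3·69 − 2) = 14145. ✓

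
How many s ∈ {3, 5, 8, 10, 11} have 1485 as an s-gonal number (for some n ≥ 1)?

s = 3: P(3, 54) = 1485. ✓
s = 5: P(5, 31) = 1426 and P(5, 32) = 1520; 1485 is not s-gonal.
s = 8: P(8, 22) = 1408 and P(8, 23) = 1541; 1485 is not s-gonal.
s = 10: P(10, 19) = 1387 and P(10, 20) = 1540; 1485 is not s-gonal.
s = 11: P(11, 18) = 1395 and P(11, 19) = 1558; 1485 is not s-gonal.
Hits: s ∈ {3} → 1.

1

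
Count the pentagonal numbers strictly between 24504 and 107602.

140

The n-th pentagonal number is n(3n−1)/2.
Smallest index with value > 24504: n = 128 (giving 24512).
Largest index with value < 107602: n = 267 (giving 106800).
Indices 128 through 267: 140 terms.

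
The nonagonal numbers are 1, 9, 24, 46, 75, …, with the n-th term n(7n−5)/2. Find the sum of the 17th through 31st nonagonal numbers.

30320

Σ i(7i−5)/2 = (7Σi² − 5Σi) / 2 over i = 17..31.
Σi = 496 − 136 = 360 and Σi² = 10416 − 1496 = 8920.
(7·8920 − 5·360) / 2 = 60640/2 = 30320.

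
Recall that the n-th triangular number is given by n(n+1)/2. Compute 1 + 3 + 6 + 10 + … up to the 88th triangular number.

117480

Σ i(i+1)/2 = (Σi² + Σi) / 2 over i = 1..88.
Σi = 3916 and Σi² = 231044.
(1·231044 + 1·3916) / 2 = 234960/2 = 117480.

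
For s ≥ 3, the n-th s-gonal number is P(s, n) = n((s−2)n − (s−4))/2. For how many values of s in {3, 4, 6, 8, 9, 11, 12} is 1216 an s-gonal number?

s = 3: P(3, 48) = 1176 and P(3, 49) = 1225; 1216 is not s-gonal.
s = 4: P(4, 34) = 1156 and P(4, 35) = 1225; 1216 is not s-gonal.
s = 6: P(6, 24) = 1128 and P(6, 25) = 1225; 1216 is not s-gonal.
s = 8: P(8, 20) = 1160 and P(8, 21) = 1281; 1216 is not s-gonal.
s = 9: P(9, 19) = 1216. ✓
s = 11: P(11, 16) = 1096 and P(11, 17) = 1241; 1216 is not s-gonal.
s = 12: P(12, 16) = 1216. ✓
Hits: s ∈ {9, 12} → 2.

2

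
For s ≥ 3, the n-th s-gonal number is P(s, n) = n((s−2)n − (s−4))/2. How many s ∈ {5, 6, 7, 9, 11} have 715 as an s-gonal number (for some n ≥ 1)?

2

s = 5: P(5, 22) = 715. ✓
s = 6: P(6, 19) = 703 and P(6, 20) = 780; 715 is not s-gonal.
s = 7: P(7, 17) = 697 and P(7, 18) = 783; 715 is not s-gonal.
s = 9: P(9, 14) = 651 and P(9, 15) = 750; 715 is not s-gonal.
s = 11: P(11, 13) = 715. ✓
Hits: s ∈ {5, 11} → 2.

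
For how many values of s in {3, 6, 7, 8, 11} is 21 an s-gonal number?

s = 3: P(3, 6) = 21. ✓
s = 6: P(6, 3) = 15 and P(6, 4) = 28; 21 is not s-gonal.
s = 7: P(7, 3) = 18 and P(7, 4) = 34; 21 is not s-gonal.
s = 8: P(8, 3) = 21. ✓
s = 11: P(11, 2) = 11 and P(11, 3) = 30; 21 is not s-gonal.
Hits: s ∈ {3, 8} → 2.

2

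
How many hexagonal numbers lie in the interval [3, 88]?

The n-th hexagonal number is n(2n−1).
Smallest index with value ≥ 3: n = 2 (giving 6).
Largest index with value ≤ 88: n = 6 (giving 66).
Indices 2 through 6: 5 terms.

5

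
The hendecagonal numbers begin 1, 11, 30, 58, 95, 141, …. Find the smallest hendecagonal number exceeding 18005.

18208

Solve n(9n−7)/2 > 18005 for integer n.
The largest n with value ≤ 18005 is 63 (since 17640 ≤ 18005 < 18208), so the first above is n = 64, value 18208.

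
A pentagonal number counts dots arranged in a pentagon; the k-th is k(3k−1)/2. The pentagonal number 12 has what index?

3

Set n(3n−1)/2 = 12, giving 3n² − n − 24 = 0.
The discriminant is 1 + 24·12 = 289, and √289 = 17.
So n = (1 + 17) / 6 = 18/6 = 3.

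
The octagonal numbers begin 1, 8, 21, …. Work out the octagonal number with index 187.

104533

187·(3·187 − 2) = 187·559 = 104533.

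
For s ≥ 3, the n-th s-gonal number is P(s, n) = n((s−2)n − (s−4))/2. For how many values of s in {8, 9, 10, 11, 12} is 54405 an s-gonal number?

2

s = 8: P(8, 135) = 54405. ✓
s = 9: P(9, 125) = 54375 and P(9, 126) = 55251; 54405 is not s-gonal.
s = 10: P(10, 117) = 54405. ✓
s = 11: P(11, 110) = 54065 and P(11, 111) = 55056; 54405 is not s-gonal.
s = 12: P(12, 104) = 53664 and P(12, 105) = 54705; 54405 is not s-gonal.
Hits: s ∈ {8, 10} → 2.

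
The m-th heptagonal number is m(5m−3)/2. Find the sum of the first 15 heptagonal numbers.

2920

Σ i(5i−3)/2 = (5Σi² − 3Σi) / 2 over i = 1..15.
Σi = 120 and Σi² = 1240.
(5·1240 − 3·120) / 2 = 5840/2 = 2920.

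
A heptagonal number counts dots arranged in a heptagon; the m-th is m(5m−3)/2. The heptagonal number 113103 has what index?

Set n(5n−3)/2 = 113103, giving 5n² − 3n − 226206 = 0.
So n = (3 + 2127) / 10 = 2130/10 = 213.
Check: 213·(5·213 − 3)/2 = 113103. ✓

213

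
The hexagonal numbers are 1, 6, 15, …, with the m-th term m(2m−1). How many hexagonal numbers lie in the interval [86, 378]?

The n-th hexagonal number is n(2n−1).
Smallest index with value ≥ 86: n = 7 (giving 91).
Largest index with value ≤ 378: n = 14 (giving 378).
Indices 7 through 14: 8 terms.

8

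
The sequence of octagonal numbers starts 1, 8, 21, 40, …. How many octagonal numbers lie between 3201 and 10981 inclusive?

The n-th octagonal number is n(3n−2).
Smallest index with value ≥ 3201: n = 33 (giving 3201).
Largest index with value ≤ 10981: n = 60 (giving 10680).
Indices 33 through 60: 28 terms.

28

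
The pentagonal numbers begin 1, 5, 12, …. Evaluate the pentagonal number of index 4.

22

4·(3·4 − 1)/2 = 4·11/2 = 22.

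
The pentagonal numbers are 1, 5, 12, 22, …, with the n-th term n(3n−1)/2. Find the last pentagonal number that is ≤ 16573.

Solve n(3n−1)/2 ≤ 16573 for integer n.
n = 105 gives 16485 ≤ 16573, while n = 106 gives 16801 > 16573; so the answer is 16485.

16485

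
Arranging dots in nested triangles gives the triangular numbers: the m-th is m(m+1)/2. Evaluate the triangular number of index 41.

861

41·42/2 = 1722/2 = 861.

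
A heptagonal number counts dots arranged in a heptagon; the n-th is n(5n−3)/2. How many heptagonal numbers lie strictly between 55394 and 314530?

205

The n-th heptagonal number is n(5n−3)/2.
Smallest index with value > 55394: n = 150 (giving 56025).
Largest index with value < 314530: n = 354 (giving 312759).
Indices 150 through 354: 205 terms.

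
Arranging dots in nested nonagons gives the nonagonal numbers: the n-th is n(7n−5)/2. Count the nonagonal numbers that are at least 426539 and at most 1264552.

The n-th nonagonal number is n(7n−5)/2.
Smallest index with value ≥ 426539: n = 350 (giving 427875).
Largest index with value ≤ 1264552: n = 601 (giving 1262701).
Indices 350 through 601: 252 terms.

252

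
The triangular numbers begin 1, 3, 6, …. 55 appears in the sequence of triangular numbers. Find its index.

10

Set n(n+1)/2 = 55, giving n² + n − 110 = 0.
The discriminant is 1 + 8·55 = 441, and √441 = 21.
So n = (-1 + 21) / 2 = 20/2 = 10.
Check: 10·11/2 = 55. ✓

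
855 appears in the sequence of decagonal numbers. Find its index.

Set n(4n−3) = 855, giving 4n² − 3n − 855 = 0.
So n = (3 + 117) / 8 = 120/8 = 15.
Check: 15·(4·15 − 3) = 855. ✓

15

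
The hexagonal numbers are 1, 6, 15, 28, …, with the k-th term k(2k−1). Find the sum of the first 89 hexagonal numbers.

473925

Σ i(2i−1) = 2Σi² − Σi over i = 1..89.
Σi = 4005 and Σi² = 238965.
2·238965 − 1·4005 = 473925.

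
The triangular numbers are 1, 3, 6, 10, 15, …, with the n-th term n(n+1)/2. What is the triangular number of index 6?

6·7/2 = 42/2 = 21.

21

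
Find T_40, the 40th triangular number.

The 40th triangular number is n(n+1)/2 with n = 40.
40·41/2 = 1640/2 = 820.

820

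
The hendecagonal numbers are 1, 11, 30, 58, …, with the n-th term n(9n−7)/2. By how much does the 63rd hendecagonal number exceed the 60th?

1650

63·(9·63 − 7)/2 = 17640 and 60·(9·60 − 7)/2 = 15990.
Difference: 17640 − 15990 = 1650.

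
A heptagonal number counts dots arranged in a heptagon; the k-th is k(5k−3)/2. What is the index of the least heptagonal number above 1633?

26

Solve n(5n−3)/2 > 1633 for integer n.
The largest n with value ≤ 1633 is 25 (since 1525 ≤ 1633 < 1651), so the first above is n = 26, value 1651.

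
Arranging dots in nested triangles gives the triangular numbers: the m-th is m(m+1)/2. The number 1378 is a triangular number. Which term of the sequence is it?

Set n(n+1)/2 = 1378, giving n² + n − 2756 = 0.
The discriminant is 1 + 8·1378 = 11025, and √11025 = 105.
So n = (-1 + 105) / 2 = 104/2 = 52.

52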